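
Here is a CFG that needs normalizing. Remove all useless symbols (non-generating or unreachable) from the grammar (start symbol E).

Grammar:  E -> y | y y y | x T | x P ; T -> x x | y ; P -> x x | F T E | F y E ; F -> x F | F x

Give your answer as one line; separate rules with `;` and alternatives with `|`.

E -> y | y y y | x T | x P; T -> x x | y; P -> x x

Generating nonterminals: {E, P, T}.
Reachable from E after that: {E, P, T}.
Removed useless symbols: {F} and every production mentioning them.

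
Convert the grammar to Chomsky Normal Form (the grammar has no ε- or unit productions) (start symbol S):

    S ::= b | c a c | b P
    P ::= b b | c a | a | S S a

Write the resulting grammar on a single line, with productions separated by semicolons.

S ::= b | X1 Y1 | X3 P; P ::= X3 X3 | X1 X2 | a | S Y2; X1 ::= c; X2 ::= a; X3 ::= b; Y1 ::= X2 X1; Y2 ::= S X2

Introduce a nonterminal for each terminal appearing in a rule of length ≥ 2: X1 → c, X2 → a, X3 → b.
Binarize each right-hand side of length ≥ 3 by chaining fresh nonterminals (Y1, Y2, …): affected rules were S → X1 X2 X1; P → S S X2.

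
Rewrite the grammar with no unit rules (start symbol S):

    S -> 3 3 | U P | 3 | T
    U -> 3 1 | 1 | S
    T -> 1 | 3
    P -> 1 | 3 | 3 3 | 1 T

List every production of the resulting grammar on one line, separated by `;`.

Unit pairs: S ⇒* {T}; U ⇒* {S, T}.
Replace each nonterminal's rules with the union of the non-unit rules of every nonterminal it unit-derives.

S -> 3 3 | U P | 3 | 1; U -> 3 1 | 1 | 3 3 | U P | 3; T -> 1 | 3; P -> 1 | 3 | 3 3 | 1 T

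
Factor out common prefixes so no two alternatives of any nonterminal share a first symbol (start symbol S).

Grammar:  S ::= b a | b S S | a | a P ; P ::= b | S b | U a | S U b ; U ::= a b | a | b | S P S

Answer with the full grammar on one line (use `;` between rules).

S ::= b S' | a S''; P ::= b | U a | S P'; U ::= b | S P S | a U'; S' ::= a | S S; S'' ::= ε | P; P' ::= b | U b; U' ::= b | ε

S has alternatives sharing prefix 'b': factor to S → b S' with S' → a | S S.
S has alternatives sharing prefix 'a': factor to S → a S'' with S'' → ε | P.
P has alternatives sharing prefix 'S': factor to P → S P' with P' → b | U b.
U has alternatives sharing prefix 'a': factor to U → a U' with U' → b | ε.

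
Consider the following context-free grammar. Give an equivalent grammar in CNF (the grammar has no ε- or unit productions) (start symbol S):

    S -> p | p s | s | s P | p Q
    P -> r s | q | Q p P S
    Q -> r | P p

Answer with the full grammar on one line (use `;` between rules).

S -> p | X1 X2 | s | X2 P | X1 Q; P -> X3 X2 | q | Q Y1; Q -> r | P X1; X1 -> p; X2 -> s; X3 -> r; Y1 -> X1 Y2; Y2 -> P S

Introduce a nonterminal for each terminal appearing in a rule of length ≥ 2: X1 → p, X2 → s, X3 → r.
Binarize each right-hand side of length ≥ 3 by chaining fresh nonterminals (Y1, Y2, …): affected rules were P → Q X1 P S.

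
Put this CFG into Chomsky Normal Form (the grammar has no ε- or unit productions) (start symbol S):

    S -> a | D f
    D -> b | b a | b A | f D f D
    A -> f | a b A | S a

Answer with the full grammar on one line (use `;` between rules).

Introduce a nonterminal for each terminal appearing in a rule of length ≥ 2: X1 → f, X2 → b, X3 → a.
Binarize each right-hand side of length ≥ 3 by chaining fresh nonterminals (Y1, Y2, …): affected rules were D → X1 D X1 D; A → X3 X2 A.

S -> a | D X1; D -> b | X2 X3 | X2 A | X1 Y1; A -> f | X3 Y3 | S X3; X1 -> f; X2 -> b; X3 -> a; Y1 -> D Y2; Y2 -> X1 D; Y3 -> X2 A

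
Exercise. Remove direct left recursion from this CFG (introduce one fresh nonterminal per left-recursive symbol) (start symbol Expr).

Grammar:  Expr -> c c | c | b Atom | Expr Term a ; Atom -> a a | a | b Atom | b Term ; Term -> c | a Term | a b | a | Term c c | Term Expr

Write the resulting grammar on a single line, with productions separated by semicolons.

Expr -> c c Expr1 | c Expr1 | b Atom Expr1; Atom -> a a | a | b Atom | b Term; Term -> c Term1 | a Term Term1 | a b Term1 | a Term1; Expr1 -> Term a Expr1 | ε; Term1 -> c c Term1 | Expr Term1 | ε

Left recursion appears on Expr, Term.
For Expr: α = {Term a}, β = {c c, c, b Atom}. Rewrite as Expr → β Expr1 and Expr1 → α Expr1 | ε.
For Term: α = {c c, Expr}, β = {c, a Term, a b, a}. Rewrite as Term → β Term1 and Term1 → α Term1 | ε.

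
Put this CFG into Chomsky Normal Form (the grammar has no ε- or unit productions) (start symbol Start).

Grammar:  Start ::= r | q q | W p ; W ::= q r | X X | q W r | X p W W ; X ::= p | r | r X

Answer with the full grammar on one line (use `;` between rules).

Start ::= r | X1 X1 | W X2; W ::= X1 X3 | X X | X1 Y1 | X Y2; X ::= p | r | X3 X; X1 ::= q; X2 ::= p; X3 ::= r; Y1 ::= W X3; Y2 ::= X2 Y3; Y3 ::= W W

Introduce a nonterminal for each terminal appearing in a rule of length ≥ 2: X1 → q, X2 → p, X3 → r.
Binarize each right-hand side of length ≥ 3 by chaining fresh nonterminals (Y1, Y2, …): affected rules were W → X1 W X3; W → X X2 W W.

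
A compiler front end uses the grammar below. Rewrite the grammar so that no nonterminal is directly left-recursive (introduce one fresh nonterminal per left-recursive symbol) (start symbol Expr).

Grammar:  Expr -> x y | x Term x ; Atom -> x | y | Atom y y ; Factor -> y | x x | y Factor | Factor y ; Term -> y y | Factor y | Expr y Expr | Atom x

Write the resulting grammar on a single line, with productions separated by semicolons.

Expr -> x y | x Term x; Atom -> x Atom1 | y Atom1; Factor -> y Factor1 | x x Factor1 | y Factor Factor1; Term -> y y | Factor y | Expr y Expr | Atom x; Atom1 -> y y Atom1 | ε; Factor1 -> y Factor1 | ε

Left recursion appears on Atom, Factor.
For Atom: α = {y y}, β = {x, y}. Rewrite as Atom → β Atom1 and Atom1 → α Atom1 | ε.
For Factor: α = {y}, β = {y, x x, y Factor}. Rewrite as Factor → β Factor1 and Factor1 → α Factor1 | ε.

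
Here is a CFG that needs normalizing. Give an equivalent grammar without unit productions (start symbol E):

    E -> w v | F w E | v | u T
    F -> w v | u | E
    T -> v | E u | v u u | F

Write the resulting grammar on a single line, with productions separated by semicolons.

E -> w v | F w E | v | u T; F -> w v | F w E | v | u T | u; T -> w v | F w E | v | u T | u | E u | v u u

Unit pairs: F ⇒* {E}; T ⇒* {E, F}.
For every A with A ⇒* B via unit rules, add B's non-unit alternatives to A; then delete every rule of the form X → Y.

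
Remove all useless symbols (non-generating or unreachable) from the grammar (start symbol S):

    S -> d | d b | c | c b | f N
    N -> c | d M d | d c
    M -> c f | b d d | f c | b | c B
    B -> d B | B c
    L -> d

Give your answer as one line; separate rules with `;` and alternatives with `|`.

Generating nonterminals: {L, M, N, S}.
Reachable from S after that: {M, N, S}.
Removed useless symbols: {B, L} and every production mentioning them.

S -> d | d b | c | c b | f N; N -> c | d M d | d c; M -> c f | b d d | f c | b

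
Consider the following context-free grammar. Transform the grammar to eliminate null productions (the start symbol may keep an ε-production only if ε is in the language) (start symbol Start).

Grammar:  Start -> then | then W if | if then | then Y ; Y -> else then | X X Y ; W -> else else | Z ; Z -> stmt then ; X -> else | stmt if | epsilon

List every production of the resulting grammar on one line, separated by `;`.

The nullable symbols are {X}.
ε ∉ L(G), so no ε-production is kept.
For each production, add variants omitting each subset of nullable occurrences: Y → X X Y gives X X Y | X Y.

Start -> then | then W if | if then | then Y; Y -> else then | X X Y | X Y; W -> else else | Z; Z -> stmt then; X -> else | stmt if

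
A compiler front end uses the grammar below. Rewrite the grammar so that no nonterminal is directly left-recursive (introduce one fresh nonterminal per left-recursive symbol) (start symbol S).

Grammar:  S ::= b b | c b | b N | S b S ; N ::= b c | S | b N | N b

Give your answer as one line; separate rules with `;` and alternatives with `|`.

Directly left-recursive nonterminals: S, N.
For S: α = {b S}, β = {b b, c b, b N}. Rewrite as S → β S' and S' → α S' | ε.
For N: α = {b}, β = {b c, S, b N}. Rewrite as N → β N' and N' → α N' | ε.

S ::= b b S' | c b S' | b N S'; N ::= b c N' | S N' | b N N'; S' ::= b S S' | epsilon; N' ::= b N' | epsilon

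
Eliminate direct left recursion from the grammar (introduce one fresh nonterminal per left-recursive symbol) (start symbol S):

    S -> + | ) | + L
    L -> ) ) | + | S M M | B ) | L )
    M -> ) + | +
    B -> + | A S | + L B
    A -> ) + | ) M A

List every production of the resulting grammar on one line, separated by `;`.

Left recursion appears on L.
For L: α = {)}, β = {) ), +, S M M, B )}. Rewrite as L → β L' and L' → α L' | ε.

S -> + | ) | + L; L -> ) ) L' | + L' | S M M L' | B ) L'; M -> ) + | +; B -> + | A S | + L B; A -> ) + | ) M A; L' -> ) L' | ε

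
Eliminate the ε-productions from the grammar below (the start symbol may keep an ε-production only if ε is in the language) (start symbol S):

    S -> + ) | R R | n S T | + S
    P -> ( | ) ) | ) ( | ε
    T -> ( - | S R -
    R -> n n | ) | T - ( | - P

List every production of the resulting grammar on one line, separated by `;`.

Nullable set = {P}.
ε ∉ L(G), so no ε-production is kept.
For each production, add variants omitting each subset of nullable occurrences: R → - P gives - P | -.

S -> + ) | R R | n S T | + S; P -> ( | ) ) | ) (; T -> ( - | S R -; R -> n n | ) | T - ( | - P | -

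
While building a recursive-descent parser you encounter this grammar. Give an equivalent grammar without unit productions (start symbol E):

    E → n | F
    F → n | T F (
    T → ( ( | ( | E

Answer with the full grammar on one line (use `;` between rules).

E → n | T F (; F → n | T F (; T → n | T F ( | ( ( | (

Unit pairs: E ⇒* {F}; T ⇒* {E, F}.
For every A with A ⇒* B via unit rules, add B's non-unit alternatives to A; then delete every rule of the form X → Y.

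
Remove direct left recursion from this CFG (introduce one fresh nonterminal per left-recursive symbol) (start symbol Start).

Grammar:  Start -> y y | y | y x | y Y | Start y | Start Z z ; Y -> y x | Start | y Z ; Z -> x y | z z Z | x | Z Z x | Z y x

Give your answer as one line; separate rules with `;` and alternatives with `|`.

Start -> y y Start1 | y Start1 | y x Start1 | y Y Start1; Y -> y x | Start | y Z; Z -> x y Z1 | z z Z Z1 | x Z1; Start1 -> y Start1 | Z z Start1 | ε; Z1 -> Z x Z1 | y x Z1 | ε

Left recursion appears on Start, Z.
For Start: α = {y, Z z}, β = {y y, y, y x, y Y}. Rewrite as Start → β Start1 and Start1 → α Start1 | ε.
For Z: α = {Z x, y x}, β = {x y, z z Z, x}. Rewrite as Z → β Z1 and Z1 → α Z1 | ε.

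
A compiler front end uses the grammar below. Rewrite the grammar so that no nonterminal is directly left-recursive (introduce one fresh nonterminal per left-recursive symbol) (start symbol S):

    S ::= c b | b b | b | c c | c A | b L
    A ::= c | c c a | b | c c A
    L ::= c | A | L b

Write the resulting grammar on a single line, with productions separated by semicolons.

Directly left-recursive nonterminal: L.
For L: α = {b}, β = {c, A}. Rewrite as L → β L' and L' → α L' | ε.

S ::= c b | b b | b | c c | c A | b L; A ::= c | c c a | b | c c A; L ::= c L' | A L'; L' ::= b L' | ε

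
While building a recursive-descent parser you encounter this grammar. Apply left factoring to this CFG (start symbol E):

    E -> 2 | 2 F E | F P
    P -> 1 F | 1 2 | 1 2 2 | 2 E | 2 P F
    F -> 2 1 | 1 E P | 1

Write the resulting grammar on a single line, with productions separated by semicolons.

E -> F P | 2 E'; P -> 1 P' | 2 P''; F -> 2 1 | 1 F'; E' -> ε | F E; P' -> F | 2 P'''; P'' -> E | P F; F' -> E P | ε; P''' -> ε | 2

E has alternatives sharing prefix '2': factor to E → 2 E' with E' → ε | F E.
P has alternatives sharing prefix '1': factor to P → 1 P' with P' → F | 2 | 2 2.
P has alternatives sharing prefix '2': factor to P → 2 P'' with P'' → E | P F.
F has alternatives sharing prefix '1': factor to F → 1 F' with F' → E P | ε.
P' has alternatives sharing prefix '2': factor to P' → 2 P''' with P''' → ε | 2.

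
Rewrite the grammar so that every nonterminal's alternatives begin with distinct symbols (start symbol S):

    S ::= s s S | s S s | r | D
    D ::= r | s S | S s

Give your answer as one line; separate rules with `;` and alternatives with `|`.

S ::= r | D | s S'; D ::= r | s S | S s; S' ::= s S | S s

S has alternatives sharing prefix 's': factor to S → s S' with S' → s S | S s.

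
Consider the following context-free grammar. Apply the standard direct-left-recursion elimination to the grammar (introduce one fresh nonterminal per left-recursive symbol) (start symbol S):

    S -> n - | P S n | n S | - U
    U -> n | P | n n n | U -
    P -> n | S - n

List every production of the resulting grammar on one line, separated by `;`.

S -> n - | P S n | n S | - U; U -> n U' | P U' | n n n U'; P -> n | S - n; U' -> - U' | eps

U is directly left-recursive.
For U: α = {-}, β = {n, P, n n n}. Rewrite as U → β U' and U' → α U' | ε.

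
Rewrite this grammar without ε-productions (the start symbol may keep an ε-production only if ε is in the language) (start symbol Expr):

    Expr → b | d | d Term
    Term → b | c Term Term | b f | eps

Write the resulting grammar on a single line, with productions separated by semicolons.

Nullable nonterminals: {Term}.
ε ∉ L(G), so no ε-production is kept.
Expand every rule over subsets of its nullable positions: Term → c Term Term gives c Term Term | c Term | c.

Expr → b | d | d Term; Term → b | c Term Term | c Term | c | b f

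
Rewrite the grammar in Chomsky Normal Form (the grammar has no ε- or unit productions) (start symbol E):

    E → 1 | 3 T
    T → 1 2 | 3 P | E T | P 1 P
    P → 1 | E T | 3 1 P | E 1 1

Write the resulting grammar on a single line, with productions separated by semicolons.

E → 1 | X1 T; T → X2 X3 | X1 P | E T | P Y1; P → 1 | E T | X1 Y2 | E Y3; X1 → 3; X2 → 1; X3 → 2; Y1 → X2 P; Y2 → X2 P; Y3 → X2 X2

Introduce a nonterminal for each terminal appearing in a rule of length ≥ 2: X1 → 3, X2 → 1, X3 → 2.
Binarize each right-hand side of length ≥ 3 by chaining fresh nonterminals (Y1, Y2, …): affected rules were T → P X2 P; P → X1 X2 P; P → E X2 X2.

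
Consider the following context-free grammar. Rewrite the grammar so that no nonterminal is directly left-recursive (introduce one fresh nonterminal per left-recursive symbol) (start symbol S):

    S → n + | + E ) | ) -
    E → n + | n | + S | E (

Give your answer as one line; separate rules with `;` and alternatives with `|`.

S → n + | + E ) | ) -; E → n + E' | n E' | + S E'; E' → ( E' | eps

Directly left-recursive nonterminal: E.
For E: α = {(}, β = {n +, n, + S}. Rewrite as E → β E' and E' → α E' | ε.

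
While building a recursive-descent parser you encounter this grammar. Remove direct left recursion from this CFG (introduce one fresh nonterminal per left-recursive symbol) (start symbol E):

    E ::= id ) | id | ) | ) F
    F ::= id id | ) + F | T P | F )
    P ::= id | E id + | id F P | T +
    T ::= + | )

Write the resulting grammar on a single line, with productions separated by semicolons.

E ::= id ) | id | ) | ) F; F ::= id id F' | ) + F F' | T P F'; P ::= id | E id + | id F P | T +; T ::= + | ); F' ::= ) F' | eps

Left recursion appears on F.
For F: α = {)}, β = {id id, ) + F, T P}. Rewrite as F → β F' and F' → α F' | ε.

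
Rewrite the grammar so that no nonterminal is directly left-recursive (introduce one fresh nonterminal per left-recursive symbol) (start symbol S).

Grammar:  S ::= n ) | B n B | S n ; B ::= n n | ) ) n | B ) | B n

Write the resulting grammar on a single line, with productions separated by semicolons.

Directly left-recursive nonterminals: S, B.
For S: α = {n}, β = {n ), B n B}. Rewrite as S → β S' and S' → α S' | ε.
For B: α = {), n}, β = {n n, ) ) n}. Rewrite as B → β B' and B' → α B' | ε.

S ::= n ) S' | B n B S'; B ::= n n B' | ) ) n B'; S' ::= n S' | eps; B' ::= ) B' | n B' | eps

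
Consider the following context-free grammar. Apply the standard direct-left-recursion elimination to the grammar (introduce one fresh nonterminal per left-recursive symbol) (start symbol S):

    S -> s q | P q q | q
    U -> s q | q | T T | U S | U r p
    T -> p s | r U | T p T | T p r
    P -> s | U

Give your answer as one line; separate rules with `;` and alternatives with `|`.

Directly left-recursive nonterminals: U, T.
For U: α = {S, r p}, β = {s q, q, T T}. Rewrite as U → β U' and U' → α U' | ε.
For T: α = {p T, p r}, β = {p s, r U}. Rewrite as T → β T' and T' → α T' | ε.

S -> s q | P q q | q; U -> s q U' | q U' | T T U'; T -> p s T' | r U T'; P -> s | U; U' -> S U' | r p U' | ε; T' -> p T T' | p r T' | ε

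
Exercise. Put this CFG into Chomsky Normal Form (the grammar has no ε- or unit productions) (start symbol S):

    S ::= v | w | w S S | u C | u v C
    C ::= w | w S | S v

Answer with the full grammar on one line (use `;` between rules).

Introduce a nonterminal for each terminal appearing in a rule of length ≥ 2: X1 → w, X2 → u, X3 → v.
Binarize each right-hand side of length ≥ 3 by chaining fresh nonterminals (Y1, Y2, …): affected rules were S → X1 S S; S → X2 X3 C.

S ::= v | w | X1 Y1 | X2 C | X2 Y2; C ::= w | X1 S | S X3; X1 ::= w; X2 ::= u; X3 ::= v; Y1 ::= S S; Y2 ::= X3 C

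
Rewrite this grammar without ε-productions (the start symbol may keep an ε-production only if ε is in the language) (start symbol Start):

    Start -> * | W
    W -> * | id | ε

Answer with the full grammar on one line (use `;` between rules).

Start -> * | W | ε; W -> * | id

The nullable symbols are {Start, W}.
ε ∈ L(G) since Start is nullable, so keep Start → ε.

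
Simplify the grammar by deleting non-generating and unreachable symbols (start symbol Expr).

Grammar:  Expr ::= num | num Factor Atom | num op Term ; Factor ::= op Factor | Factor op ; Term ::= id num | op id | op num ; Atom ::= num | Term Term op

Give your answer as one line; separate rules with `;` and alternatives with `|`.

Expr ::= num | num op Term; Term ::= id num | op id | op num

Generating nonterminals: {Atom, Expr, Term}.
Reachable from Expr after that: {Expr, Term}.
Removed useless symbols: {Atom, Factor} and every production mentioning them.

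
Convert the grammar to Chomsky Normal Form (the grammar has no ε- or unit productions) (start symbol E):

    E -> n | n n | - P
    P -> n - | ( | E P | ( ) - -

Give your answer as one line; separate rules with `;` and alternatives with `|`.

Introduce a nonterminal for each terminal appearing in a rule of length ≥ 2: X1 → n, X2 → -, X3 → (, X4 → ).
Binarize each right-hand side of length ≥ 3 by chaining fresh nonterminals (Y1, Y2, …): affected rules were P → X3 X4 X2 X2.

E -> n | X1 X1 | X2 P; P -> X1 X2 | ( | E P | X3 Y1; X1 -> n; X2 -> -; X3 -> (; X4 -> ); Y1 -> X4 Y2; Y2 -> X2 X2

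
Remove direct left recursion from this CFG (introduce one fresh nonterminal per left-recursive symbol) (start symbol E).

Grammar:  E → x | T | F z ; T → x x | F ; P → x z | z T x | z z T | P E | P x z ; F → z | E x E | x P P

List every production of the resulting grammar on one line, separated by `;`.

E → x | T | F z; T → x x | F; P → x z P' | z T x P' | z z T P'; F → z | E x E | x P P; P' → E P' | x z P' | ε

Directly left-recursive nonterminal: P.
For P: α = {E, x z}, β = {x z, z T x, z z T}. Rewrite as P → β P' and P' → α P' | ε.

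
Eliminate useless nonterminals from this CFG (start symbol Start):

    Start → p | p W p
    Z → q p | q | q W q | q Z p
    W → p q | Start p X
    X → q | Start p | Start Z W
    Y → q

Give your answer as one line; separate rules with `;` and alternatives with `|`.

Start → p | p W p; Z → q p | q | q W q | q Z p; W → p q | Start p X; X → q | Start p | Start Z W

Generating nonterminals: {Start, W, X, Y, Z}.
Reachable from Start after that: {Start, W, X, Z}.
Removed useless symbols: {Y} and every production mentioning them.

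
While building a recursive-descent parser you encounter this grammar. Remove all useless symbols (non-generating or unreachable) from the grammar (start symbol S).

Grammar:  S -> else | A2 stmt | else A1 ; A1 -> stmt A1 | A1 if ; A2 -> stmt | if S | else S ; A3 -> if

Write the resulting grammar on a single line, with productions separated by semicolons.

Generating nonterminals: {A2, A3, S}.
Reachable from S after that: {A2, S}.
Removed useless symbols: {A1, A3} and every production mentioning them.

S -> else | A2 stmt; A2 -> stmt | if S | else S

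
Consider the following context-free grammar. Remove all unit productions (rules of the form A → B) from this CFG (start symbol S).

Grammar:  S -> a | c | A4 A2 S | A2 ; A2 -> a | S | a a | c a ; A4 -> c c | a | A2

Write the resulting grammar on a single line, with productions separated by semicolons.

Unit pairs: A2 ⇒* {S}; A4 ⇒* {A2, S}; S ⇒* {A2}.
Replace each nonterminal's rules with the union of the non-unit rules of every nonterminal it unit-derives.

S -> a | a a | c a | c | A4 A2 S; A2 -> a | a a | c a | c | A4 A2 S; A4 -> c c | a | a a | c a | c | A4 A2 S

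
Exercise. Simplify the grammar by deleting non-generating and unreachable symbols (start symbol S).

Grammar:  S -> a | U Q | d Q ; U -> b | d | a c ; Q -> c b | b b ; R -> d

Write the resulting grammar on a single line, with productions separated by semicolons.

S -> a | U Q | d Q; U -> b | d | a c; Q -> c b | b b

Generating nonterminals: {Q, R, S, U}.
Reachable from S after that: {Q, S, U}.
Removed useless symbols: {R} and every production mentioning them.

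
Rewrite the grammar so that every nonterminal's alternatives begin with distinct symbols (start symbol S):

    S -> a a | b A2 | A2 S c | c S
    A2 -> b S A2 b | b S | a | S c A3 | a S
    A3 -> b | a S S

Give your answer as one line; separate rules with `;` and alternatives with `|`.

S -> a a | b A2 | A2 S c | c S; A2 -> S c A3 | b S A2' | a A2''; A3 -> b | a S S; A2' -> A2 b | ε; A2'' -> ε | S

A2 has alternatives sharing prefix 'b S': factor to A2 → b S A2' with A2' → A2 b | ε.
A2 has alternatives sharing prefix 'a': factor to A2 → a A2'' with A2'' → ε | S.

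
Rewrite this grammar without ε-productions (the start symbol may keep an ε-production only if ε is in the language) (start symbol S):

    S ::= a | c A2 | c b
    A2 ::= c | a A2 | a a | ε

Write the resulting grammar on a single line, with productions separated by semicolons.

S ::= a | c A2 | c | c b; A2 ::= c | a A2 | a | a a

The nullable symbols are {A2}.
ε ∉ L(G), so no ε-production is kept.
For each production, add variants omitting each subset of nullable occurrences: S → c A2 gives c A2 | c. A2 → a A2 gives a A2 | a.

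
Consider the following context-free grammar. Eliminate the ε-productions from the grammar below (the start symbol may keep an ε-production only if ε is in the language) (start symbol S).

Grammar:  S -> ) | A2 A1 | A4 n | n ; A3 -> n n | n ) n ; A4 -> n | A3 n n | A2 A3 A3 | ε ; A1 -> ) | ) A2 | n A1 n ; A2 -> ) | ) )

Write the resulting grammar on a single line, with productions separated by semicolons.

Nullable set = {A4}.
ε ∉ L(G), so no ε-production is kept.
For each production, add variants omitting each subset of nullable occurrences: S → A4 n gives A4 n | n.

S -> ) | A2 A1 | A4 n | n; A3 -> n n | n ) n; A4 -> n | A3 n n | A2 A3 A3; A1 -> ) | ) A2 | n A1 n; A2 -> ) | ) )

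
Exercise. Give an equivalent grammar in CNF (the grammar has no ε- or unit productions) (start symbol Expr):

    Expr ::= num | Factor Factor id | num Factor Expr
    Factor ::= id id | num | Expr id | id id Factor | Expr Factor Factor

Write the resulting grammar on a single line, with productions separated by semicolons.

Expr ::= num | Factor Y1 | X2 Y2; Factor ::= X1 X1 | num | Expr X1 | X1 Y3 | Expr Y4; X1 ::= id; X2 ::= num; Y1 ::= Factor X1; Y2 ::= Factor Expr; Y3 ::= X1 Factor; Y4 ::= Factor Factor

Introduce a nonterminal for each terminal appearing in a rule of length ≥ 2: X1 → id, X2 → num.
Binarize each right-hand side of length ≥ 3 by chaining fresh nonterminals (Y1, Y2, …): affected rules were Expr → Factor Factor X1; Expr → X2 Factor Expr; Factor → X1 X1 Factor; Factor → Expr Factor Factor.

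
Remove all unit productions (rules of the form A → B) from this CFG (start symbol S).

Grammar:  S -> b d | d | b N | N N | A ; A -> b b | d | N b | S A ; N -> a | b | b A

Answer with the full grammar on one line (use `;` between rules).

S -> b d | d | b N | N N | b b | N b | S A; A -> b b | d | N b | S A; N -> a | b | b A

Unit pairs: S ⇒* {A}.
Replace each nonterminal's rules with the union of the non-unit rules of every nonterminal it unit-derives.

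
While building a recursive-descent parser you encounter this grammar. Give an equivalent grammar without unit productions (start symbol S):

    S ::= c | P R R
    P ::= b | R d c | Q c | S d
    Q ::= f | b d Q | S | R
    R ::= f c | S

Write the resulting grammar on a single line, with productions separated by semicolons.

S ::= c | P R R; P ::= b | R d c | Q c | S d; Q ::= f c | c | P R R | f | b d Q; R ::= c | P R R | f c

Unit pairs: Q ⇒* {R, S}; R ⇒* {S}.
Replace each nonterminal's rules with the union of the non-unit rules of every nonterminal it unit-derives.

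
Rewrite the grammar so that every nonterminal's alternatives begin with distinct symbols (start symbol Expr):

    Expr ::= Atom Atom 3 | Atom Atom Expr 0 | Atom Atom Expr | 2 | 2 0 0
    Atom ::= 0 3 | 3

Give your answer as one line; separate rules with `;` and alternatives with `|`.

Expr ::= Atom Atom Expr1 | 2 Expr2; Atom ::= 0 3 | 3; Expr1 ::= 3 | Expr Expr11; Expr2 ::= ε | 0 0; Expr11 ::= 0 | ε

Expr has alternatives sharing prefix 'Atom Atom': factor to Expr → Atom Atom Expr1 with Expr1 → 3 | Expr 0 | Expr.
Expr has alternatives sharing prefix '2': factor to Expr → 2 Expr2 with Expr2 → ε | 0 0.
Expr1 has alternatives sharing prefix 'Expr': factor to Expr1 → Expr Expr11 with Expr11 → 0 | ε.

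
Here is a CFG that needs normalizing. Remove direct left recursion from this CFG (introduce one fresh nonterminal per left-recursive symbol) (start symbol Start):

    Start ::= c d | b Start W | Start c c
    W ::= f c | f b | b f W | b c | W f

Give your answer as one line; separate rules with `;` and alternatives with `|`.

Directly left-recursive nonterminals: Start, W.
For Start: α = {c c}, β = {c d, b Start W}. Rewrite as Start → β Start1 and Start1 → α Start1 | ε.
For W: α = {f}, β = {f c, f b, b f W, b c}. Rewrite as W → β W1 and W1 → α W1 | ε.

Start ::= c d Start1 | b Start W Start1; W ::= f c W1 | f b W1 | b f W W1 | b c W1; Start1 ::= c c Start1 | ε; W1 ::= f W1 | ε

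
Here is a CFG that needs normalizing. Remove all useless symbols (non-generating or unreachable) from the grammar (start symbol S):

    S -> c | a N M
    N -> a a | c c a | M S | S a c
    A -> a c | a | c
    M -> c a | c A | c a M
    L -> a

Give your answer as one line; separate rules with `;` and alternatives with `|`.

Generating nonterminals: {A, L, M, N, S}.
Reachable from S after that: {A, M, N, S}.
Removed useless symbols: {L} and every production mentioning them.

S -> c | a N M; N -> a a | c c a | M S | S a c; A -> a c | a | c; M -> c a | c A | c a M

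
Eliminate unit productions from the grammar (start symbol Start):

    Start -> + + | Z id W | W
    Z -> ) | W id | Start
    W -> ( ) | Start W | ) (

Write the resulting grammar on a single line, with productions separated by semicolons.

Unit pairs: Start ⇒* {W}; Z ⇒* {Start, W}.
For every A with A ⇒* B via unit rules, add B's non-unit alternatives to A; then delete every rule of the form X → Y.

Start -> + + | Z id W | ( ) | Start W | ) (; Z -> ) | W id | + + | Z id W | ( ) | Start W | ) (; W -> ( ) | Start W | ) (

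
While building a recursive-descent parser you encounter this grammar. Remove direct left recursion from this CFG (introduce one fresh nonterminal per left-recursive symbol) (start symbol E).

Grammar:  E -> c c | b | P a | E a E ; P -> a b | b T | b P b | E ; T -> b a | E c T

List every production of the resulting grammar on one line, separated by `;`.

E -> c c E' | b E' | P a E'; P -> a b | b T | b P b | E; T -> b a | E c T; E' -> a E E' | ε

E is directly left-recursive.
For E: α = {a E}, β = {c c, b, P a}. Rewrite as E → β E' and E' → α E' | ε.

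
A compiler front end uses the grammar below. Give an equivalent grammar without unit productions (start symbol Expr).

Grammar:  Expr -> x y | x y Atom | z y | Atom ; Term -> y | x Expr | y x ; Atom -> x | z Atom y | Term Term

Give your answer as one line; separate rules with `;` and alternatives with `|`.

Unit pairs: Expr ⇒* {Atom}.
For every A with A ⇒* B via unit rules, add B's non-unit alternatives to A; then delete every rule of the form X → Y.

Expr -> x | z Atom y | Term Term | x y | x y Atom | z y; Term -> y | x Expr | y x; Atom -> x | z Atom y | Term Term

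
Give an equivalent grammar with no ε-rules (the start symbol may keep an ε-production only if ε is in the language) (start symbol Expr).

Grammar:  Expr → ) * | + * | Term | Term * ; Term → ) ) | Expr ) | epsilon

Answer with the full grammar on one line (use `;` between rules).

The nullable symbols are {Expr, Term}.
ε ∈ L(G) since Expr is nullable, so keep Expr → ε.
Add the nullable-subset variants: Expr → Term * gives Term * | *. Term → Expr ) gives Expr ) | ).

Expr → ) * | + * | Term | Term * | * | ε; Term → ) ) | Expr ) | )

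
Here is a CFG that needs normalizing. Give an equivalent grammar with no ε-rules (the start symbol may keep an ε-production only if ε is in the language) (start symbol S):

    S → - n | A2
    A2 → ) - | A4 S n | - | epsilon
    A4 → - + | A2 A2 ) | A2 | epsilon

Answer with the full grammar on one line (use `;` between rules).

Nullable set = {A2, A4, S}.
ε ∈ L(G) since S is nullable, so keep S → ε.
For each production, add variants omitting each subset of nullable occurrences: A2 → A4 S n gives A4 S n | A4 n | S n | n. A4 → A2 A2 ) gives A2 A2 ) | A2 ) | ).

S → - n | A2 | epsilon; A2 → ) - | A4 S n | A4 n | S n | n | -; A4 → - + | A2 A2 ) | A2 ) | ) | A2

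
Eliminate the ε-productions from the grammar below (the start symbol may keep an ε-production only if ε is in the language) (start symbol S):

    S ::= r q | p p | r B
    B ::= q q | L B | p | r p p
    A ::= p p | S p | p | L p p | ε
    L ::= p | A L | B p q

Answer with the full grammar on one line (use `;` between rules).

S ::= r q | p p | r B; B ::= q q | L B | p | r p p; A ::= p p | S p | p | L p p; L ::= p | A L | B p q

The nullable symbols are {A}.
ε ∉ L(G), so no ε-production is kept.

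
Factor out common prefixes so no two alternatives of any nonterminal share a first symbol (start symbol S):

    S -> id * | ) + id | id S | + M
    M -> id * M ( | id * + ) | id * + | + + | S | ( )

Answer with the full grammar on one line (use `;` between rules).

S has alternatives sharing prefix 'id': factor to S → id S' with S' → * | S.
M has alternatives sharing prefix 'id *': factor to M → id * M' with M' → M ( | + ) | +.
M' has alternatives sharing prefix '+': factor to M' → + M'' with M'' → ) | ε.

S -> ) + id | + M | id S'; M -> + + | S | ( ) | id * M'; S' -> * | S; M' -> M ( | + M''; M'' -> ) | ε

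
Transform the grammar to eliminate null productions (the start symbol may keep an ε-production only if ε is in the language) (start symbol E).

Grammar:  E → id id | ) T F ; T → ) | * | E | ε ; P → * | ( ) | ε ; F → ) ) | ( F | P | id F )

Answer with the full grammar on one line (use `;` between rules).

E → id id | ) T F | ) T | ) F | ); T → ) | * | E; P → * | ( ); F → ) ) | ( F | ( | P | id F ) | id )

The nullable symbols are {F, P, T}.
ε ∉ L(G), so no ε-production is kept.
Expand every rule over subsets of its nullable positions: E → ) T F gives ) T F | ) T | ) F | ). F → ( F gives ( F | (. F → id F ) gives id F ) | id ).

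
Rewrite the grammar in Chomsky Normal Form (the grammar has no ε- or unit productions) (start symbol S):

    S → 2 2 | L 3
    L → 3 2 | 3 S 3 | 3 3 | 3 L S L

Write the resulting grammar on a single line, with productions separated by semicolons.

S → X1 X1 | L X2; L → X2 X1 | X2 Y1 | X2 X2 | X2 Y2; X1 → 2; X2 → 3; Y1 → S X2; Y2 → L Y3; Y3 → S L

Introduce a nonterminal for each terminal appearing in a rule of length ≥ 2: X1 → 2, X2 → 3.
Binarize each right-hand side of length ≥ 3 by chaining fresh nonterminals (Y1, Y2, …): affected rules were L → X2 S X2; L → X2 L S L.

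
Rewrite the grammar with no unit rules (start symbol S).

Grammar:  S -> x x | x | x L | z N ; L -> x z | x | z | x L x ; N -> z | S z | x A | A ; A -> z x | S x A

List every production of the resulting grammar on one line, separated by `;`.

S -> x x | x | x L | z N; L -> x z | x | z | x L x; N -> z | S z | x A | z x | S x A; A -> z x | S x A

Unit pairs: N ⇒* {A}.
Replace each nonterminal's rules with the union of the non-unit rules of every nonterminal it unit-derives.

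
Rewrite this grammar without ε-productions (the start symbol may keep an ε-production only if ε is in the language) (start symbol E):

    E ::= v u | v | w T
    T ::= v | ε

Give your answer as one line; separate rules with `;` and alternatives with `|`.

E ::= v u | v | w T | w; T ::= v

The nullable symbols are {T}.
ε ∉ L(G), so no ε-production is kept.
Expand every rule over subsets of its nullable positions: E → w T gives w T | w.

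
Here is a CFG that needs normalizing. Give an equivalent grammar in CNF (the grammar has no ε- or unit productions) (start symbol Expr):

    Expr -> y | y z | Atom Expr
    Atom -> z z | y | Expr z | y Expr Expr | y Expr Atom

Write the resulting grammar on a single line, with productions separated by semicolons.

Introduce a nonterminal for each terminal appearing in a rule of length ≥ 2: X1 → y, X2 → z.
Binarize each right-hand side of length ≥ 3 by chaining fresh nonterminals (Y1, Y2, …): affected rules were Atom → X1 Expr Expr; Atom → X1 Expr Atom.

Expr -> y | X1 X2 | Atom Expr; Atom -> X2 X2 | y | Expr X2 | X1 Y1 | X1 Y2; X1 -> y; X2 -> z; Y1 -> Expr Expr; Y2 -> Expr Atom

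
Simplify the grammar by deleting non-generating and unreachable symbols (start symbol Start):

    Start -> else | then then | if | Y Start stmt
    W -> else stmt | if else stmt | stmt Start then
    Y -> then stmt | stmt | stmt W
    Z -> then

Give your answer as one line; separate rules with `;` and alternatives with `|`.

Start -> else | then then | if | Y Start stmt; W -> else stmt | if else stmt | stmt Start then; Y -> then stmt | stmt | stmt W

Generating nonterminals: {Start, W, Y, Z}.
Reachable from Start after that: {Start, W, Y}.
Removed useless symbols: {Z} and every production mentioning them.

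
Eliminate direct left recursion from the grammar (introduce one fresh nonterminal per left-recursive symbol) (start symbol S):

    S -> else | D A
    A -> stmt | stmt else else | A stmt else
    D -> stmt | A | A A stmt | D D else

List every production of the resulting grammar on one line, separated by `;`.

Directly left-recursive nonterminals: A, D.
For A: α = {stmt else}, β = {stmt, stmt else else}. Rewrite as A → β A' and A' → α A' | ε.
For D: α = {D else}, β = {stmt, A, A A stmt}. Rewrite as D → β D' and D' → α D' | ε.

S -> else | D A; A -> stmt A' | stmt else else A'; D -> stmt D' | A D' | A A stmt D'; A' -> stmt else A' | epsilon; D' -> D else D' | epsilon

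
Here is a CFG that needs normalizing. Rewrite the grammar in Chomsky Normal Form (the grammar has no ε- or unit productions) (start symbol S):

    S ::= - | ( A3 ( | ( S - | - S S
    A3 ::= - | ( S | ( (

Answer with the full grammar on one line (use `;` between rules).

S ::= - | X1 Y1 | X1 Y2 | X2 Y3; A3 ::= - | X1 S | X1 X1; X1 ::= (; X2 ::= -; Y1 ::= A3 X1; Y2 ::= S X2; Y3 ::= S S

Introduce a nonterminal for each terminal appearing in a rule of length ≥ 2: X1 → (, X2 → -.
Binarize each right-hand side of length ≥ 3 by chaining fresh nonterminals (Y1, Y2, …): affected rules were S → X1 A3 X1; S → X1 S X2; S → X2 S S.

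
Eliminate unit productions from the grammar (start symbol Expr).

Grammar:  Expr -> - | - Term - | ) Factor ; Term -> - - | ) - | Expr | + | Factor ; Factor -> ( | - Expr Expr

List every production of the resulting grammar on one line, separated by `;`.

Unit pairs: Term ⇒* {Expr, Factor}.
Replace each nonterminal's rules with the union of the non-unit rules of every nonterminal it unit-derives.

Expr -> - | - Term - | ) Factor; Term -> - - | ) - | + | ( | - Expr Expr | - | - Term - | ) Factor; Factor -> ( | - Expr Expr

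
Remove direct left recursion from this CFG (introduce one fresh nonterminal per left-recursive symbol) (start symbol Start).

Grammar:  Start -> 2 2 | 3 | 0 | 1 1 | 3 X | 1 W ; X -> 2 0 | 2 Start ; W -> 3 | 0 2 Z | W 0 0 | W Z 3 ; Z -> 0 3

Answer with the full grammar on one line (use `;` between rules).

Start -> 2 2 | 3 | 0 | 1 1 | 3 X | 1 W; X -> 2 0 | 2 Start; W -> 3 W1 | 0 2 Z W1; Z -> 0 3; W1 -> 0 0 W1 | Z 3 W1 | ε

Directly left-recursive nonterminal: W.
For W: α = {0 0, Z 3}, β = {3, 0 2 Z}. Rewrite as W → β W1 and W1 → α W1 | ε.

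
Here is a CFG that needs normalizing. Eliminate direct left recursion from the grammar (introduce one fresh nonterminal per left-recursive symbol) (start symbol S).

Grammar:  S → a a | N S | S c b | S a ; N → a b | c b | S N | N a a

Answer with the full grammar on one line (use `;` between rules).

S → a a S' | N S S'; N → a b N' | c b N' | S N N'; S' → c b S' | a S' | ε; N' → a a N' | ε

Left recursion appears on S, N.
For S: α = {c b, a}, β = {a a, N S}. Rewrite as S → β S' and S' → α S' | ε.
For N: α = {a a}, β = {a b, c b, S N}. Rewrite as N → β N' and N' → α N' | ε.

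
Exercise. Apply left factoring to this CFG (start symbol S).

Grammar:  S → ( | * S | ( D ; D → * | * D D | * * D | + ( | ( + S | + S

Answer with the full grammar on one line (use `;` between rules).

S → * S | ( S'; D → ( + S | * D' | + D''; S' → eps | D; D' → eps | D D | * D; D'' → ( | S

S has alternatives sharing prefix '(': factor to S → ( S' with S' → ε | D.
D has alternatives sharing prefix '*': factor to D → * D' with D' → ε | D D | * D.
D has alternatives sharing prefix '+': factor to D → + D'' with D'' → ( | S.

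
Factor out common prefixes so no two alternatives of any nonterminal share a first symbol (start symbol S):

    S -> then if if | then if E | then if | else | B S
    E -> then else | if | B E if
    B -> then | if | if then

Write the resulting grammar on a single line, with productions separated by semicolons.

S -> else | B S | then if S'; E -> then else | if | B E if; B -> then | if B'; S' -> if | E | ε; B' -> ε | then

S has alternatives sharing prefix 'then if': factor to S → then if S' with S' → if | E | ε.
B has alternatives sharing prefix 'if': factor to B → if B' with B' → ε | then.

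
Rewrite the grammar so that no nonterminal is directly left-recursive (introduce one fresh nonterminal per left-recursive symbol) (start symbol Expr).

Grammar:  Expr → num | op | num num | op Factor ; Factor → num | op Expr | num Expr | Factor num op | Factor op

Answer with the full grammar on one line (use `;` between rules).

Left recursion appears on Factor.
For Factor: α = {num op, op}, β = {num, op Expr, num Expr}. Rewrite as Factor → β Factor1 and Factor1 → α Factor1 | ε.

Expr → num | op | num num | op Factor; Factor → num Factor1 | op Expr Factor1 | num Expr Factor1; Factor1 → num op Factor1 | op Factor1 | ε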